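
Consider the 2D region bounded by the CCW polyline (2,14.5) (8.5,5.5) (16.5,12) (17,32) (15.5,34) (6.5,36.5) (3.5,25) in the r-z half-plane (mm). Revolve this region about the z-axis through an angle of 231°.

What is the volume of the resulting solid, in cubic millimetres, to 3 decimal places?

Volume = 13813.816 mm³

Profile (r,z), 7 vertices: (2,14.5) (8.5,5.5) (16.5,12) (17,32) (15.5,34) (6.5,36.5) (3.5,25)
edge 0: (2,14.5)→(8.5,5.5)  cross = 2·5.5 − 8.5·14.5 = -112.2500; (r_i+r_j)·cross = 10.5·-112.2500 = -1178.6250
edge 1: (8.5,5.5)→(16.5,12)  cross = 8.5·12 − 16.5·5.5 = 11.2500; (r_i+r_j)·cross = 25·11.2500 = 281.2500
edge 2: (16.5,12)→(17,32)  cross = 16.5·32 − 17·12 = 324.0000; (r_i+r_j)·cross = 33.5·324.0000 = 10854.0000
edge 3: (17,32)→(15.5,34)  cross = 17·34 − 15.5·32 = 82.0000; (r_i+r_j)·cross = 32.5·82.0000 = 2665.0000
edge 4: (15.5,34)→(6.5,36.5)  cross = 15.5·36.5 − 6.5·34 = 344.7500; (r_i+r_j)·cross = 22·344.7500 = 7584.5000
edge 5: (6.5,36.5)→(3.5,25)  cross = 6.5·25 − 3.5·36.5 = 34.7500; (r_i+r_j)·cross = 10·34.7500 = 347.5000
edge 6: (3.5,25)→(2,14.5)  cross = 3.5·14.5 − 2·25 = 0.7500; (r_i+r_j)·cross = 5.5·0.7500 = 4.1250
Σcross = 685.2500 → A = |Σcross|/2 = 342.6250 mm²
Σ(r_i+r_j)·cross = 20557.7500 → first moment M = |Σ|/6 = 3426.2917
R_c = M/A = 3426.2917/342.6250 = 10.0001 mm
θ = 231° = 4.031711 rad
V = θ·R_c·A = 4.031711·10.0001·342.6250 = 13813.816 mm³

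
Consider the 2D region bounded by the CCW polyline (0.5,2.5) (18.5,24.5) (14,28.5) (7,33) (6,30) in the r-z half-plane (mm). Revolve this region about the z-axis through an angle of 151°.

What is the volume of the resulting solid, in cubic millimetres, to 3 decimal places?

Volume = 4836.320 mm³

Profile (r,z), 5 vertices: (0.5,2.5) (18.5,24.5) (14,28.5) (7,33) (6,30)
edge 0: (0.5,2.5)→(18.5,24.5)  cross = 0.5·24.5 − 18.5·2.5 = -34.0000; (r_i+r_j)·cross = 19·-34.0000 = -646.0000
edge 1: (18.5,24.5)→(14,28.5)  cross = 18.5·28.5 − 14·24.5 = 184.2500; (r_i+r_j)·cross = 32.5·184.2500 = 5988.1250
edge 2: (14,28.5)→(7,33)  cross = 14·33 − 7·28.5 = 262.5000; (r_i+r_j)·cross = 21·262.5000 = 5512.5000
edge 3: (7,33)→(6,30)  cross = 7·30 − 6·33 = 12.0000; (r_i+r_j)·cross = 13·12.0000 = 156.0000
edge 4: (6,30)→(0.5,2.5)  cross = 6·2.5 − 0.5·30 = 0.0000; (r_i+r_j)·cross = 6.5·0.0000 = 0.0000
Σcross = 424.7500 → A = |Σcross|/2 = 212.3750 mm²
Σ(r_i+r_j)·cross = 11010.6250 → first moment M = |Σ|/6 = 1835.1042
R_c = M/A = 1835.1042/212.3750 = 8.6409 mm
θ = 151° = 2.635447 rad
V = θ·R_c·A = 2.635447·8.6409·212.3750 = 4836.320 mm³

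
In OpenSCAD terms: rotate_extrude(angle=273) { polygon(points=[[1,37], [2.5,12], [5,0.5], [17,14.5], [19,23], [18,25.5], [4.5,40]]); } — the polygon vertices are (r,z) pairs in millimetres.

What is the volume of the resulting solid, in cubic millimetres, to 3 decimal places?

Volume = 17284.921 mm³

Profile (r,z), 7 vertices: (1,37) (2.5,12) (5,0.5) (17,14.5) (19,23) (18,25.5) (4.5,40)
edge 0: (1,37)→(2.5,12)  cross = 1·12 − 2.5·37 = -80.5000; (r_i+r_j)·cross = 3.5·-80.5000 = -281.7500
edge 1: (2.5,12)→(5,0.5)  cross = 2.5·0.5 − 5·12 = -58.7500; (r_i+r_j)·cross = 7.5·-58.7500 = -440.6250
edge 2: (5,0.5)→(17,14.5)  cross = 5·14.5 − 17·0.5 = 64.0000; (r_i+r_j)·cross = 22·64.0000 = 1408.0000
edge 3: (17,14.5)→(19,23)  cross = 17·23 − 19·14.5 = 115.5000; (r_i+r_j)·cross = 36·115.5000 = 4158.0000
edge 4: (19,23)→(18,25.5)  cross = 19·25.5 − 18·23 = 70.5000; (r_i+r_j)·cross = 37·70.5000 = 2608.5000
edge 5: (18,25.5)→(4.5,40)  cross = 18·40 − 4.5·25.5 = 605.2500; (r_i+r_j)·cross = 22.5·605.2500 = 13618.1250
edge 6: (4.5,40)→(1,37)  cross = 4.5·37 − 1·40 = 126.5000; (r_i+r_j)·cross = 5.5·126.5000 = 695.7500
Σcross = 842.5000 → A = |Σcross|/2 = 421.2500 mm²
Σ(r_i+r_j)·cross = 21766.0000 → first moment M = |Σ|/6 = 3627.6667
R_c = M/A = 3627.6667/421.2500 = 8.6117 mm
θ = 273° = 4.764749 rad
V = θ·R_c·A = 4.764749·8.6117·421.2500 = 17284.921 mm³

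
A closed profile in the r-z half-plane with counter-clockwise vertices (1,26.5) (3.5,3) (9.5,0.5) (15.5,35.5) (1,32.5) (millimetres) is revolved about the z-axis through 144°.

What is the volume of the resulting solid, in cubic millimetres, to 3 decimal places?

Volume = 6366.961 mm³

Profile (r,z), 5 vertices: (1,26.5) (3.5,3) (9.5,0.5) (15.5,35.5) (1,32.5)
edge 0: (1,26.5)→(3.5,3)  cross = 1·3 − 3.5·26.5 = -89.7500; (r_i+r_j)·cross = 4.5·-89.7500 = -403.8750
edge 1: (3.5,3)→(9.5,0.5)  cross = 3.5·0.5 − 9.5·3 = -26.7500; (r_i+r_j)·cross = 13·-26.7500 = -347.7500
edge 2: (9.5,0.5)→(15.5,35.5)  cross = 9.5·35.5 − 15.5·0.5 = 329.5000; (r_i+r_j)·cross = 25·329.5000 = 8237.5000
edge 3: (15.5,35.5)→(1,32.5)  cross = 15.5·32.5 − 1·35.5 = 468.2500; (r_i+r_j)·cross = 16.5·468.2500 = 7726.1250
edge 4: (1,32.5)→(1,26.5)  cross = 1·26.5 − 1·32.5 = -6.0000; (r_i+r_j)·cross = 2·-6.0000 = -12.0000
Σcross = 675.2500 → A = |Σcross|/2 = 337.6250 mm²
Σ(r_i+r_j)·cross = 15200.0000 → first moment M = |Σ|/6 = 2533.3333
R_c = M/A = 2533.3333/337.6250 = 7.5034 mm
θ = 144° = 2.513274 rad
V = θ·R_c·A = 2.513274·7.5034·337.6250 = 6366.961 mm³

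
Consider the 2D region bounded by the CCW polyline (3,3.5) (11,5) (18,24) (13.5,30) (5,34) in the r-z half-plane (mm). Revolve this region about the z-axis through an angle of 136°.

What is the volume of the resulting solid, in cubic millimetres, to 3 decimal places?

Profile (r,z), 5 vertices: (3,3.5) (11,5) (18,24) (13.5,30) (5,34)
edge 0: (3,3.5)→(11,5)  cross = 3·5 − 11·3.5 = -23.5000; (r_i+r_j)·cross = 14·-23.5000 = -329.0000
edge 1: (11,5)→(18,24)  cross = 11·24 − 18·5 = 174.0000; (r_i+r_j)·cross = 29·174.0000 = 5046.0000
edge 2: (18,24)→(13.5,30)  cross = 18·30 − 13.5·24 = 216.0000; (r_i+r_j)·cross = 31.5·216.0000 = 6804.0000
edge 3: (13.5,30)→(5,34)  cross = 13.5·34 − 5·30 = 309.0000; (r_i+r_j)·cross = 18.5·309.0000 = 5716.5000
edge 4: (5,34)→(3,3.5)  cross = 5·3.5 − 3·34 = -84.5000; (r_i+r_j)·cross = 8·-84.5000 = -676.0000
Σcross = 591.0000 → A = |Σcross|/2 = 295.5000 mm²
Σ(r_i+r_j)·cross = 16561.5000 → first moment M = |Σ|/6 = 2760.2500
R_c = M/A = 2760.2500/295.5000 = 9.3409 mm
θ = 136° = 2.373648 rad
V = θ·R_c·A = 2.373648·9.3409·295.5000 = 6551.861 mm³

Volume = 6551.861 mm³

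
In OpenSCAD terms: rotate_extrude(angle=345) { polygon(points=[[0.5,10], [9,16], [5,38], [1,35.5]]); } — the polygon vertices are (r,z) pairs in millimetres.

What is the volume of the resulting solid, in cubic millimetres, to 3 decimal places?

Profile (r,z), 4 vertices: (0.5,10) (9,16) (5,38) (1,35.5)
edge 0: (0.5,10)→(9,16)  cross = 0.5·16 − 9·10 = -82.0000; (r_i+r_j)·cross = 9.5·-82.0000 = -779.0000
edge 1: (9,16)→(5,38)  cross = 9·38 − 5·16 = 262.0000; (r_i+r_j)·cross = 14·262.0000 = 3668.0000
edge 2: (5,38)→(1,35.5)  cross = 5·35.5 − 1·38 = 139.5000; (r_i+r_j)·cross = 6·139.5000 = 837.0000
edge 3: (1,35.5)→(0.5,10)  cross = 1·10 − 0.5·35.5 = -7.7500; (r_i+r_j)·cross = 1.5·-7.7500 = -11.6250
Σcross = 311.7500 → A = |Σcross|/2 = 155.8750 mm²
Σ(r_i+r_j)·cross = 3714.3750 → first moment M = |Σ|/6 = 619.0625
R_c = M/A = 619.0625/155.8750 = 3.9715 mm
θ = 345° = 6.021386 rad
V = θ·R_c·A = 6.021386·3.9715·155.8750 = 3727.614 mm³

Volume = 3727.614 mm³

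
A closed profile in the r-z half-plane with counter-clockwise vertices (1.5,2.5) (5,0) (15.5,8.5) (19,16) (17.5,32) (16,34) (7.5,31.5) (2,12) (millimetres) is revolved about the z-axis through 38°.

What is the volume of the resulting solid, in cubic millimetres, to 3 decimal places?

Volume = 2718.035 mm³

Profile (r,z), 8 vertices: (1.5,2.5) (5,0) (15.5,8.5) (19,16) (17.5,32) (16,34) (7.5,31.5) (2,12)
edge 0: (1.5,2.5)→(5,0)  cross = 1.5·0 − 5·2.5 = -12.5000; (r_i+r_j)·cross = 6.5·-12.5000 = -81.2500
edge 1: (5,0)→(15.5,8.5)  cross = 5·8.5 − 15.5·0 = 42.5000; (r_i+r_j)·cross = 20.5·42.5000 = 871.2500
edge 2: (15.5,8.5)→(19,16)  cross = 15.5·16 − 19·8.5 = 86.5000; (r_i+r_j)·cross = 34.5·86.5000 = 2984.2500
edge 3: (19,16)→(17.5,32)  cross = 19·32 − 17.5·16 = 328.0000; (r_i+r_j)·cross = 36.5·328.0000 = 11972.0000
edge 4: (17.5,32)→(16,34)  cross = 17.5·34 − 16·32 = 83.0000; (r_i+r_j)·cross = 33.5·83.0000 = 2780.5000
edge 5: (16,34)→(7.5,31.5)  cross = 16·31.5 − 7.5·34 = 249.0000; (r_i+r_j)·cross = 23.5·249.0000 = 5851.5000
edge 6: (7.5,31.5)→(2,12)  cross = 7.5·12 − 2·31.5 = 27.0000; (r_i+r_j)·cross = 9.5·27.0000 = 256.5000
edge 7: (2,12)→(1.5,2.5)  cross = 2·2.5 − 1.5·12 = -13.0000; (r_i+r_j)·cross = 3.5·-13.0000 = -45.5000
Σcross = 790.5000 → A = |Σcross|/2 = 395.2500 mm²
Σ(r_i+r_j)·cross = 24589.2500 → first moment M = |Σ|/6 = 4098.2083
R_c = M/A = 4098.2083/395.2500 = 10.3686 mm
θ = 38° = 0.663225 rad
V = θ·R_c·A = 0.663225·10.3686·395.2500 = 2718.035 mm³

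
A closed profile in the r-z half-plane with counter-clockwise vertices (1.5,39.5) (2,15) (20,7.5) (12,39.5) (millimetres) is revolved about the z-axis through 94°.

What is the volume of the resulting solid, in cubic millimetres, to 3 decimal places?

Volume = 5887.430 mm³

Profile (r,z), 4 vertices: (1.5,39.5) (2,15) (20,7.5) (12,39.5)
edge 0: (1.5,39.5)→(2,15)  cross = 1.5·15 − 2·39.5 = -56.5000; (r_i+r_j)·cross = 3.5·-56.5000 = -197.7500
edge 1: (2,15)→(20,7.5)  cross = 2·7.5 − 20·15 = -285.0000; (r_i+r_j)·cross = 22·-285.0000 = -6270.0000
edge 2: (20,7.5)→(12,39.5)  cross = 20·39.5 − 12·7.5 = 700.0000; (r_i+r_j)·cross = 32·700.0000 = 22400.0000
edge 3: (12,39.5)→(1.5,39.5)  cross = 12·39.5 − 1.5·39.5 = 414.7500; (r_i+r_j)·cross = 13.5·414.7500 = 5599.1250
Σcross = 773.2500 → A = |Σcross|/2 = 386.6250 mm²
Σ(r_i+r_j)·cross = 21531.3750 → first moment M = |Σ|/6 = 3588.5625
R_c = M/A = 3588.5625/386.6250 = 9.2818 mm
θ = 94° = 1.640609 rad
V = θ·R_c·A = 1.640609·9.2818·386.6250 = 5887.430 mm³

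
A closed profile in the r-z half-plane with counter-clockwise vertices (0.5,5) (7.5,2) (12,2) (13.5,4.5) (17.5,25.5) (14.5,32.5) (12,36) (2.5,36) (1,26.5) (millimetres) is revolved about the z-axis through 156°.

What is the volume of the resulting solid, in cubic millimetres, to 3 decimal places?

Profile (r,z), 9 vertices: (0.5,5) (7.5,2) (12,2) (13.5,4.5) (17.5,25.5) (14.5,32.5) (12,36) (2.5,36) (1,26.5)
edge 0: (0.5,5)→(7.5,2)  cross = 0.5·2 − 7.5·5 = -36.5000; (r_i+r_j)·cross = 8·-36.5000 = -292.0000
edge 1: (7.5,2)→(12,2)  cross = 7.5·2 − 12·2 = -9.0000; (r_i+r_j)·cross = 19.5·-9.0000 = -175.5000
edge 2: (12,2)→(13.5,4.5)  cross = 12·4.5 − 13.5·2 = 27.0000; (r_i+r_j)·cross = 25.5·27.0000 = 688.5000
edge 3: (13.5,4.5)→(17.5,25.5)  cross = 13.5·25.5 − 17.5·4.5 = 265.5000; (r_i+r_j)·cross = 31·265.5000 = 8230.5000
edge 4: (17.5,25.5)→(14.5,32.5)  cross = 17.5·32.5 − 14.5·25.5 = 199.0000; (r_i+r_j)·cross = 32·199.0000 = 6368.0000
edge 5: (14.5,32.5)→(12,36)  cross = 14.5·36 − 12·32.5 = 132.0000; (r_i+r_j)·cross = 26.5·132.0000 = 3498.0000
edge 6: (12,36)→(2.5,36)  cross = 12·36 − 2.5·36 = 342.0000; (r_i+r_j)·cross = 14.5·342.0000 = 4959.0000
edge 7: (2.5,36)→(1,26.5)  cross = 2.5·26.5 − 1·36 = 30.2500; (r_i+r_j)·cross = 3.5·30.2500 = 105.8750
edge 8: (1,26.5)→(0.5,5)  cross = 1·5 − 0.5·26.5 = -8.2500; (r_i+r_j)·cross = 1.5·-8.2500 = -12.3750
Σcross = 942.0000 → A = |Σcross|/2 = 471.0000 mm²
Σ(r_i+r_j)·cross = 23370.0000 → first moment M = |Σ|/6 = 3895.0000
R_c = M/A = 3895.0000/471.0000 = 8.2696 mm
θ = 156° = 2.722714 rad
V = θ·R_c·A = 2.722714·8.2696·471.0000 = 10604.970 mm³

Volume = 10604.970 mm³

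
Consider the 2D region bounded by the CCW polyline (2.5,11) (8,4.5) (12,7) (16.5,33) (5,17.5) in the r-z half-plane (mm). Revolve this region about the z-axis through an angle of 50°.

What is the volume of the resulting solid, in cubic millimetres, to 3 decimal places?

Profile (r,z), 5 vertices: (2.5,11) (8,4.5) (12,7) (16.5,33) (5,17.5)
edge 0: (2.5,11)→(8,4.5)  cross = 2.5·4.5 − 8·11 = -76.7500; (r_i+r_j)·cross = 10.5·-76.7500 = -805.8750
edge 1: (8,4.5)→(12,7)  cross = 8·7 − 12·4.5 = 2.0000; (r_i+r_j)·cross = 20·2.0000 = 40.0000
edge 2: (12,7)→(16.5,33)  cross = 12·33 − 16.5·7 = 280.5000; (r_i+r_j)·cross = 28.5·280.5000 = 7994.2500
edge 3: (16.5,33)→(5,17.5)  cross = 16.5·17.5 − 5·33 = 123.7500; (r_i+r_j)·cross = 21.5·123.7500 = 2660.6250
edge 4: (5,17.5)→(2.5,11)  cross = 5·11 − 2.5·17.5 = 11.2500; (r_i+r_j)·cross = 7.5·11.2500 = 84.3750
Σcross = 340.7500 → A = |Σcross|/2 = 170.3750 mm²
Σ(r_i+r_j)·cross = 9973.3750 → first moment M = |Σ|/6 = 1662.2292
R_c = M/A = 1662.2292/170.3750 = 9.7563 mm
θ = 50° = 0.872665 rad
V = θ·R_c·A = 0.872665·9.7563·170.3750 = 1450.569 mm³

Volume = 1450.569 mm³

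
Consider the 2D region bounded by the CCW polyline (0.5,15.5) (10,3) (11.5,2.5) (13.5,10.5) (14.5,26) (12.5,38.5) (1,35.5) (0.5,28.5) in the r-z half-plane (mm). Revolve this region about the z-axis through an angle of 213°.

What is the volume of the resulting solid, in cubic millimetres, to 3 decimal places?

Volume = 10968.170 mm³

Profile (r,z), 8 vertices: (0.5,15.5) (10,3) (11.5,2.5) (13.5,10.5) (14.5,26) (12.5,38.5) (1,35.5) (0.5,28.5)
edge 0: (0.5,15.5)→(10,3)  cross = 0.5·3 − 10·15.5 = -153.5000; (r_i+r_j)·cross = 10.5·-153.5000 = -1611.7500
edge 1: (10,3)→(11.5,2.5)  cross = 10·2.5 − 11.5·3 = -9.5000; (r_i+r_j)·cross = 21.5·-9.5000 = -204.2500
edge 2: (11.5,2.5)→(13.5,10.5)  cross = 11.5·10.5 − 13.5·2.5 = 87.0000; (r_i+r_j)·cross = 25·87.0000 = 2175.0000
edge 3: (13.5,10.5)→(14.5,26)  cross = 13.5·26 − 14.5·10.5 = 198.7500; (r_i+r_j)·cross = 28·198.7500 = 5565.0000
edge 4: (14.5,26)→(12.5,38.5)  cross = 14.5·38.5 − 12.5·26 = 233.2500; (r_i+r_j)·cross = 27·233.2500 = 6297.7500
edge 5: (12.5,38.5)→(1,35.5)  cross = 12.5·35.5 − 1·38.5 = 405.2500; (r_i+r_j)·cross = 13.5·405.2500 = 5470.8750
edge 6: (1,35.5)→(0.5,28.5)  cross = 1·28.5 − 0.5·35.5 = 10.7500; (r_i+r_j)·cross = 1.5·10.7500 = 16.1250
edge 7: (0.5,28.5)→(0.5,15.5)  cross = 0.5·15.5 − 0.5·28.5 = -6.5000; (r_i+r_j)·cross = 1·-6.5000 = -6.5000
Σcross = 765.5000 → A = |Σcross|/2 = 382.7500 mm²
Σ(r_i+r_j)·cross = 17702.2500 → first moment M = |Σ|/6 = 2950.3750
R_c = M/A = 2950.3750/382.7500 = 7.7084 mm
θ = 213° = 3.717551 rad
V = θ·R_c·A = 3.717551·7.7084·382.7500 = 10968.170 mm³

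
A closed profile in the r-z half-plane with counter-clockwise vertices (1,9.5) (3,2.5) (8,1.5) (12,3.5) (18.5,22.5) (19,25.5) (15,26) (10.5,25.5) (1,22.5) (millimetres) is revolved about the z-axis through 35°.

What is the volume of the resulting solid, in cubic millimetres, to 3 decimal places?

Volume = 1713.057 mm³

Profile (r,z), 9 vertices: (1,9.5) (3,2.5) (8,1.5) (12,3.5) (18.5,22.5) (19,25.5) (15,26) (10.5,25.5) (1,22.5)
edge 0: (1,9.5)→(3,2.5)  cross = 1·2.5 − 3·9.5 = -26.0000; (r_i+r_j)·cross = 4·-26.0000 = -104.0000
edge 1: (3,2.5)→(8,1.5)  cross = 3·1.5 − 8·2.5 = -15.5000; (r_i+r_j)·cross = 11·-15.5000 = -170.5000
edge 2: (8,1.5)→(12,3.5)  cross = 8·3.5 − 12·1.5 = 10.0000; (r_i+r_j)·cross = 20·10.0000 = 200.0000
edge 3: (12,3.5)→(18.5,22.5)  cross = 12·22.5 − 18.5·3.5 = 205.2500; (r_i+r_j)·cross = 30.5·205.2500 = 6260.1250
edge 4: (18.5,22.5)→(19,25.5)  cross = 18.5·25.5 − 19·22.5 = 44.2500; (r_i+r_j)·cross = 37.5·44.2500 = 1659.3750
edge 5: (19,25.5)→(15,26)  cross = 19·26 − 15·25.5 = 111.5000; (r_i+r_j)·cross = 34·111.5000 = 3791.0000
edge 6: (15,26)→(10.5,25.5)  cross = 15·25.5 − 10.5·26 = 109.5000; (r_i+r_j)·cross = 25.5·109.5000 = 2792.2500
edge 7: (10.5,25.5)→(1,22.5)  cross = 10.5·22.5 − 1·25.5 = 210.7500; (r_i+r_j)·cross = 11.5·210.7500 = 2423.6250
edge 8: (1,22.5)→(1,9.5)  cross = 1·9.5 − 1·22.5 = -13.0000; (r_i+r_j)·cross = 2·-13.0000 = -26.0000
Σcross = 636.7500 → A = |Σcross|/2 = 318.3750 mm²
Σ(r_i+r_j)·cross = 16825.8750 → first moment M = |Σ|/6 = 2804.3125
R_c = M/A = 2804.3125/318.3750 = 8.8082 mm
θ = 35° = 0.610865 rad
V = θ·R_c·A = 0.610865·8.8082·318.3750 = 1713.057 mm³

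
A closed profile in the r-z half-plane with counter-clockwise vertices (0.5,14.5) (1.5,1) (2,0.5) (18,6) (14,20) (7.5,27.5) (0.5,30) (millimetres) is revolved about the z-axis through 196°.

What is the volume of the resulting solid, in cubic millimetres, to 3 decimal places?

Volume = 8882.724 mm³

Profile (r,z), 7 vertices: (0.5,14.5) (1.5,1) (2,0.5) (18,6) (14,20) (7.5,27.5) (0.5,30)
edge 0: (0.5,14.5)→(1.5,1)  cross = 0.5·1 − 1.5·14.5 = -21.2500; (r_i+r_j)·cross = 2·-21.2500 = -42.5000
edge 1: (1.5,1)→(2,0.5)  cross = 1.5·0.5 − 2·1 = -1.2500; (r_i+r_j)·cross = 3.5·-1.2500 = -4.3750
edge 2: (2,0.5)→(18,6)  cross = 2·6 − 18·0.5 = 3.0000; (r_i+r_j)·cross = 20·3.0000 = 60.0000
edge 3: (18,6)→(14,20)  cross = 18·20 − 14·6 = 276.0000; (r_i+r_j)·cross = 32·276.0000 = 8832.0000
edge 4: (14,20)→(7.5,27.5)  cross = 14·27.5 − 7.5·20 = 235.0000; (r_i+r_j)·cross = 21.5·235.0000 = 5052.5000
edge 5: (7.5,27.5)→(0.5,30)  cross = 7.5·30 − 0.5·27.5 = 211.2500; (r_i+r_j)·cross = 8·211.2500 = 1690.0000
edge 6: (0.5,30)→(0.5,14.5)  cross = 0.5·14.5 − 0.5·30 = -7.7500; (r_i+r_j)·cross = 1·-7.7500 = -7.7500
Σcross = 695.0000 → A = |Σcross|/2 = 347.5000 mm²
Σ(r_i+r_j)·cross = 15579.8750 → first moment M = |Σ|/6 = 2596.6458
R_c = M/A = 2596.6458/347.5000 = 7.4724 mm
θ = 196° = 3.420845 rad
V = θ·R_c·A = 3.420845·7.4724·347.5000 = 8882.724 mm³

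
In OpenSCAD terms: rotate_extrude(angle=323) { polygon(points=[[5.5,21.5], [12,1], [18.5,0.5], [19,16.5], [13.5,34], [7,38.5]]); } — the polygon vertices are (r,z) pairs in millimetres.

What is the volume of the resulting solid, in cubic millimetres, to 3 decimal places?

Profile (r,z), 6 vertices: (5.5,21.5) (12,1) (18.5,0.5) (19,16.5) (13.5,34) (7,38.5)
edge 0: (5.5,21.5)→(12,1)  cross = 5.5·1 − 12·21.5 = -252.5000; (r_i+r_j)·cross = 17.5·-252.5000 = -4418.7500
edge 1: (12,1)→(18.5,0.5)  cross = 12·0.5 − 18.5·1 = -12.5000; (r_i+r_j)·cross = 30.5·-12.5000 = -381.2500
edge 2: (18.5,0.5)→(19,16.5)  cross = 18.5·16.5 − 19·0.5 = 295.7500; (r_i+r_j)·cross = 37.5·295.7500 = 11090.6250
edge 3: (19,16.5)→(13.5,34)  cross = 19·34 − 13.5·16.5 = 423.2500; (r_i+r_j)·cross = 32.5·423.2500 = 13755.6250
edge 4: (13.5,34)→(7,38.5)  cross = 13.5·38.5 − 7·34 = 281.7500; (r_i+r_j)·cross = 20.5·281.7500 = 5775.8750
edge 5: (7,38.5)→(5.5,21.5)  cross = 7·21.5 − 5.5·38.5 = -61.2500; (r_i+r_j)·cross = 12.5·-61.2500 = -765.6250
Σcross = 674.5000 → A = |Σcross|/2 = 337.2500 mm²
Σ(r_i+r_j)·cross = 25056.5000 → first moment M = |Σ|/6 = 4176.0833
R_c = M/A = 4176.0833/337.2500 = 12.3828 mm
θ = 323° = 5.637413 rad
V = θ·R_c·A = 5.637413·12.3828·337.2500 = 23542.308 mm³

Volume = 23542.308 mm³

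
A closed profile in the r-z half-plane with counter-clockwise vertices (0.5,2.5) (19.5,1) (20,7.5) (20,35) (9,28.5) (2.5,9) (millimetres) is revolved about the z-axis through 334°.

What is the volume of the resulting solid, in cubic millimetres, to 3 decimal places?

Volume = 32580.758 mm³

Profile (r,z), 6 vertices: (0.5,2.5) (19.5,1) (20,7.5) (20,35) (9,28.5) (2.5,9)
edge 0: (0.5,2.5)→(19.5,1)  cross = 0.5·1 − 19.5·2.5 = -48.2500; (r_i+r_j)·cross = 20·-48.2500 = -965.0000
edge 1: (19.5,1)→(20,7.5)  cross = 19.5·7.5 − 20·1 = 126.2500; (r_i+r_j)·cross = 39.5·126.2500 = 4986.8750
edge 2: (20,7.5)→(20,35)  cross = 20·35 − 20·7.5 = 550.0000; (r_i+r_j)·cross = 40·550.0000 = 22000.0000
edge 3: (20,35)→(9,28.5)  cross = 20·28.5 − 9·35 = 255.0000; (r_i+r_j)·cross = 29·255.0000 = 7395.0000
edge 4: (9,28.5)→(2.5,9)  cross = 9·9 − 2.5·28.5 = 9.7500; (r_i+r_j)·cross = 11.5·9.7500 = 112.1250
edge 5: (2.5,9)→(0.5,2.5)  cross = 2.5·2.5 − 0.5·9 = 1.7500; (r_i+r_j)·cross = 3·1.7500 = 5.2500
Σcross = 894.5000 → A = |Σcross|/2 = 447.2500 mm²
Σ(r_i+r_j)·cross = 33534.2500 → first moment M = |Σ|/6 = 5589.0417
R_c = M/A = 5589.0417/447.2500 = 12.4965 mm
θ = 334° = 5.829400 rad
V = θ·R_c·A = 5.829400·12.4965·447.2500 = 32580.758 mm³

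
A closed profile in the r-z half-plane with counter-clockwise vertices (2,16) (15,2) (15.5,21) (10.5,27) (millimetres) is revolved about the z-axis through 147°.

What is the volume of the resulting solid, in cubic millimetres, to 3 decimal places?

Volume = 4799.018 mm³

Profile (r,z), 4 vertices: (2,16) (15,2) (15.5,21) (10.5,27)
edge 0: (2,16)→(15,2)  cross = 2·2 − 15·16 = -236.0000; (r_i+r_j)·cross = 17·-236.0000 = -4012.0000
edge 1: (15,2)→(15.5,21)  cross = 15·21 − 15.5·2 = 284.0000; (r_i+r_j)·cross = 30.5·284.0000 = 8662.0000
edge 2: (15.5,21)→(10.5,27)  cross = 15.5·27 − 10.5·21 = 198.0000; (r_i+r_j)·cross = 26·198.0000 = 5148.0000
edge 3: (10.5,27)→(2,16)  cross = 10.5·16 − 2·27 = 114.0000; (r_i+r_j)·cross = 12.5·114.0000 = 1425.0000
Σcross = 360.0000 → A = |Σcross|/2 = 180.0000 mm²
Σ(r_i+r_j)·cross = 11223.0000 → first moment M = |Σ|/6 = 1870.5000
R_c = M/A = 1870.5000/180.0000 = 10.3917 mm
θ = 147° = 2.565634 rad
V = θ·R_c·A = 2.565634·10.3917·180.0000 = 4799.018 mm³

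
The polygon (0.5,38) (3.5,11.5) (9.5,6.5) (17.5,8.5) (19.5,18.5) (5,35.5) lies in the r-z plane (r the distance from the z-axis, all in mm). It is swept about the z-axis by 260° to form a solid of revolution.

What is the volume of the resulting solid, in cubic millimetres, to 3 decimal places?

Profile (r,z), 6 vertices: (0.5,38) (3.5,11.5) (9.5,6.5) (17.5,8.5) (19.5,18.5) (5,35.5)
edge 0: (0.5,38)→(3.5,11.5)  cross = 0.5·11.5 − 3.5·38 = -127.2500; (r_i+r_j)·cross = 4·-127.2500 = -509.0000
edge 1: (3.5,11.5)→(9.5,6.5)  cross = 3.5·6.5 − 9.5·11.5 = -86.5000; (r_i+r_j)·cross = 13·-86.5000 = -1124.5000
edge 2: (9.5,6.5)→(17.5,8.5)  cross = 9.5·8.5 − 17.5·6.5 = -33.0000; (r_i+r_j)·cross = 27·-33.0000 = -891.0000
edge 3: (17.5,8.5)→(19.5,18.5)  cross = 17.5·18.5 − 19.5·8.5 = 158.0000; (r_i+r_j)·cross = 37·158.0000 = 5846.0000
edge 4: (19.5,18.5)→(5,35.5)  cross = 19.5·35.5 − 5·18.5 = 599.7500; (r_i+r_j)·cross = 24.5·599.7500 = 14693.8750
edge 5: (5,35.5)→(0.5,38)  cross = 5·38 − 0.5·35.5 = 172.2500; (r_i+r_j)·cross = 5.5·172.2500 = 947.3750
Σcross = 683.2500 → A = |Σcross|/2 = 341.6250 mm²
Σ(r_i+r_j)·cross = 18962.7500 → first moment M = |Σ|/6 = 3160.4583
R_c = M/A = 3160.4583/341.6250 = 9.2513 mm
θ = 260° = 4.537856 rad
V = θ·R_c·A = 4.537856·9.2513·341.6250 = 14341.705 mm³

Volume = 14341.705 mm³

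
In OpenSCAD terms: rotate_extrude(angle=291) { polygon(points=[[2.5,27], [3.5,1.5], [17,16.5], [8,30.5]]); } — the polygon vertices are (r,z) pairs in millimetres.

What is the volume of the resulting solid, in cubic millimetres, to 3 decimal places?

Volume = 9519.990 mm³

Profile (r,z), 4 vertices: (2.5,27) (3.5,1.5) (17,16.5) (8,30.5)
edge 0: (2.5,27)→(3.5,1.5)  cross = 2.5·1.5 − 3.5·27 = -90.7500; (r_i+r_j)·cross = 6·-90.7500 = -544.5000
edge 1: (3.5,1.5)→(17,16.5)  cross = 3.5·16.5 − 17·1.5 = 32.2500; (r_i+r_j)·cross = 20.5·32.2500 = 661.1250
edge 2: (17,16.5)→(8,30.5)  cross = 17·30.5 − 8·16.5 = 386.5000; (r_i+r_j)·cross = 25·386.5000 = 9662.5000
edge 3: (8,30.5)→(2.5,27)  cross = 8·27 − 2.5·30.5 = 139.7500; (r_i+r_j)·cross = 10.5·139.7500 = 1467.3750
Σcross = 467.7500 → A = |Σcross|/2 = 233.8750 mm²
Σ(r_i+r_j)·cross = 11246.5000 → first moment M = |Σ|/6 = 1874.4167
R_c = M/A = 1874.4167/233.8750 = 8.0146 mm
θ = 291° = 5.078908 rad
V = θ·R_c·A = 5.078908·8.0146·233.8750 = 9519.990 mm³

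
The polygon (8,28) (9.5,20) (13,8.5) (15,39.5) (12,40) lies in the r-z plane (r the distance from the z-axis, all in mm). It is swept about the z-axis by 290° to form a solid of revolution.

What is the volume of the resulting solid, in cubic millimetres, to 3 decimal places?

Volume = 7290.077 mm³

Profile (r,z), 5 vertices: (8,28) (9.5,20) (13,8.5) (15,39.5) (12,40)
edge 0: (8,28)→(9.5,20)  cross = 8·20 − 9.5·28 = -106.0000; (r_i+r_j)·cross = 17.5·-106.0000 = -1855.0000
edge 1: (9.5,20)→(13,8.5)  cross = 9.5·8.5 − 13·20 = -179.2500; (r_i+r_j)·cross = 22.5·-179.2500 = -4033.1250
edge 2: (13,8.5)→(15,39.5)  cross = 13·39.5 − 15·8.5 = 386.0000; (r_i+r_j)·cross = 28·386.0000 = 10808.0000
edge 3: (15,39.5)→(12,40)  cross = 15·40 − 12·39.5 = 126.0000; (r_i+r_j)·cross = 27·126.0000 = 3402.0000
edge 4: (12,40)→(8,28)  cross = 12·28 − 8·40 = 16.0000; (r_i+r_j)·cross = 20·16.0000 = 320.0000
Σcross = 242.7500 → A = |Σcross|/2 = 121.3750 mm²
Σ(r_i+r_j)·cross = 8641.8750 → first moment M = |Σ|/6 = 1440.3125
R_c = M/A = 1440.3125/121.3750 = 11.8666 mm
θ = 290° = 5.061455 rad
V = θ·R_c·A = 5.061455·11.8666·121.3750 = 7290.077 mm³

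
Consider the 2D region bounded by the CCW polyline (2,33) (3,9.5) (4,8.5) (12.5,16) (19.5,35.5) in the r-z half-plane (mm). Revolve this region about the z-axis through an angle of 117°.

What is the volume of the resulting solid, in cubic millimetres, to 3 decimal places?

Volume = 5220.846 mm³

Profile (r,z), 5 vertices: (2,33) (3,9.5) (4,8.5) (12.5,16) (19.5,35.5)
edge 0: (2,33)→(3,9.5)  cross = 2·9.5 − 3·33 = -80.0000; (r_i+r_j)·cross = 5·-80.0000 = -400.0000
edge 1: (3,9.5)→(4,8.5)  cross = 3·8.5 − 4·9.5 = -12.5000; (r_i+r_j)·cross = 7·-12.5000 = -87.5000
edge 2: (4,8.5)→(12.5,16)  cross = 4·16 − 12.5·8.5 = -42.2500; (r_i+r_j)·cross = 16.5·-42.2500 = -697.1250
edge 3: (12.5,16)→(19.5,35.5)  cross = 12.5·35.5 − 19.5·16 = 131.7500; (r_i+r_j)·cross = 32·131.7500 = 4216.0000
edge 4: (19.5,35.5)→(2,33)  cross = 19.5·33 − 2·35.5 = 572.5000; (r_i+r_j)·cross = 21.5·572.5000 = 12308.7500
Σcross = 569.5000 → A = |Σcross|/2 = 284.7500 mm²
Σ(r_i+r_j)·cross = 15340.1250 → first moment M = |Σ|/6 = 2556.6875
R_c = M/A = 2556.6875/284.7500 = 8.9787 mm
θ = 117° = 2.042035 rad
V = θ·R_c·A = 2.042035·8.9787·284.7500 = 5220.846 mm³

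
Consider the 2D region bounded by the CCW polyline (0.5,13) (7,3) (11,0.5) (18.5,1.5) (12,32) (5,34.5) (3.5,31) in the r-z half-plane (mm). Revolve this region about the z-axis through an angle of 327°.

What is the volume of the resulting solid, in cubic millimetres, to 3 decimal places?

Volume = 20210.954 mm³

Profile (r,z), 7 vertices: (0.5,13) (7,3) (11,0.5) (18.5,1.5) (12,32) (5,34.5) (3.5,31)
edge 0: (0.5,13)→(7,3)  cross = 0.5·3 − 7·13 = -89.5000; (r_i+r_j)·cross = 7.5·-89.5000 = -671.2500
edge 1: (7,3)→(11,0.5)  cross = 7·0.5 − 11·3 = -29.5000; (r_i+r_j)·cross = 18·-29.5000 = -531.0000
edge 2: (11,0.5)→(18.5,1.5)  cross = 11·1.5 − 18.5·0.5 = 7.2500; (r_i+r_j)·cross = 29.5·7.2500 = 213.8750
edge 3: (18.5,1.5)→(12,32)  cross = 18.5·32 − 12·1.5 = 574.0000; (r_i+r_j)·cross = 30.5·574.0000 = 17507.0000
edge 4: (12,32)→(5,34.5)  cross = 12·34.5 − 5·32 = 254.0000; (r_i+r_j)·cross = 17·254.0000 = 4318.0000
edge 5: (5,34.5)→(3.5,31)  cross = 5·31 − 3.5·34.5 = 34.2500; (r_i+r_j)·cross = 8.5·34.2500 = 291.1250
edge 6: (3.5,31)→(0.5,13)  cross = 3.5·13 − 0.5·31 = 30.0000; (r_i+r_j)·cross = 4·30.0000 = 120.0000
Σcross = 780.5000 → A = |Σcross|/2 = 390.2500 mm²
Σ(r_i+r_j)·cross = 21247.7500 → first moment M = |Σ|/6 = 3541.2917
R_c = M/A = 3541.2917/390.2500 = 9.0744 mm
θ = 327° = 5.707227 rad
V = θ·R_c·A = 5.707227·9.0744·390.2500 = 20210.954 mm³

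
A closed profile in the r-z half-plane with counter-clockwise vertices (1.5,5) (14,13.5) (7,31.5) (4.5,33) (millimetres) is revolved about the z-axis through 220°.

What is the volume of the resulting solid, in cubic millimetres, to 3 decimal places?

Profile (r,z), 4 vertices: (1.5,5) (14,13.5) (7,31.5) (4.5,33)
edge 0: (1.5,5)→(14,13.5)  cross = 1.5·13.5 − 14·5 = -49.7500; (r_i+r_j)·cross = 15.5·-49.7500 = -771.1250
edge 1: (14,13.5)→(7,31.5)  cross = 14·31.5 − 7·13.5 = 346.5000; (r_i+r_j)·cross = 21·346.5000 = 7276.5000
edge 2: (7,31.5)→(4.5,33)  cross = 7·33 − 4.5·31.5 = 89.2500; (r_i+r_j)·cross = 11.5·89.2500 = 1026.3750
edge 3: (4.5,33)→(1.5,5)  cross = 4.5·5 − 1.5·33 = -27.0000; (r_i+r_j)·cross = 6·-27.0000 = -162.0000
Σcross = 359.0000 → A = |Σcross|/2 = 179.5000 mm²
Σ(r_i+r_j)·cross = 7369.7500 → first moment M = |Σ|/6 = 1228.2917
R_c = M/A = 1228.2917/179.5000 = 6.8429 mm
θ = 220° = 3.839724 rad
V = θ·R_c·A = 3.839724·6.8429·179.5000 = 4716.301 mm³

Volume = 4716.301 mm³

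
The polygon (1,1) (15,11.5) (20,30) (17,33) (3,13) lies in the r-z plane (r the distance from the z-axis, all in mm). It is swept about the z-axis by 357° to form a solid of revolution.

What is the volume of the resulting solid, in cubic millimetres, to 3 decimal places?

Volume = 16193.915 mm³

Profile (r,z), 5 vertices: (1,1) (15,11.5) (20,30) (17,33) (3,13)
edge 0: (1,1)→(15,11.5)  cross = 1·11.5 − 15·1 = -3.5000; (r_i+r_j)·cross = 16·-3.5000 = -56.0000
edge 1: (15,11.5)→(20,30)  cross = 15·30 − 20·11.5 = 220.0000; (r_i+r_j)·cross = 35·220.0000 = 7700.0000
edge 2: (20,30)→(17,33)  cross = 20·33 − 17·30 = 150.0000; (r_i+r_j)·cross = 37·150.0000 = 5550.0000
edge 3: (17,33)→(3,13)  cross = 17·13 − 3·33 = 122.0000; (r_i+r_j)·cross = 20·122.0000 = 2440.0000
edge 4: (3,13)→(1,1)  cross = 3·1 − 1·13 = -10.0000; (r_i+r_j)·cross = 4·-10.0000 = -40.0000
Σcross = 478.5000 → A = |Σcross|/2 = 239.2500 mm²
Σ(r_i+r_j)·cross = 15594.0000 → first moment M = |Σ|/6 = 2599.0000
R_c = M/A = 2599.0000/239.2500 = 10.8631 mm
θ = 357° = 6.230825 rad
V = θ·R_c·A = 6.230825·10.8631·239.2500 = 16193.915 mm³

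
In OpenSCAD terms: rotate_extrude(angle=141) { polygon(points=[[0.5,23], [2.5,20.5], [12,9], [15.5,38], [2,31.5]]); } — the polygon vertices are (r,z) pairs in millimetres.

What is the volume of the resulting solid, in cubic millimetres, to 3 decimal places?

Profile (r,z), 5 vertices: (0.5,23) (2.5,20.5) (12,9) (15.5,38) (2,31.5)
edge 0: (0.5,23)→(2.5,20.5)  cross = 0.5·20.5 − 2.5·23 = -47.2500; (r_i+r_j)·cross = 3·-47.2500 = -141.7500
edge 1: (2.5,20.5)→(12,9)  cross = 2.5·9 − 12·20.5 = -223.5000; (r_i+r_j)·cross = 14.5·-223.5000 = -3240.7500
edge 2: (12,9)→(15.5,38)  cross = 12·38 − 15.5·9 = 316.5000; (r_i+r_j)·cross = 27.5·316.5000 = 8703.7500
edge 3: (15.5,38)→(2,31.5)  cross = 15.5·31.5 − 2·38 = 412.2500; (r_i+r_j)·cross = 17.5·412.2500 = 7214.3750
edge 4: (2,31.5)→(0.5,23)  cross = 2·23 − 0.5·31.5 = 30.2500; (r_i+r_j)·cross = 2.5·30.2500 = 75.6250
Σcross = 488.2500 → A = |Σcross|/2 = 244.1250 mm²
Σ(r_i+r_j)·cross = 12611.2500 → first moment M = |Σ|/6 = 2101.8750
R_c = M/A = 2101.8750/244.1250 = 8.6098 mm
θ = 141° = 2.460914 rad
V = θ·R_c·A = 2.460914·8.6098·244.1250 = 5172.534 mm³

Volume = 5172.534 mm³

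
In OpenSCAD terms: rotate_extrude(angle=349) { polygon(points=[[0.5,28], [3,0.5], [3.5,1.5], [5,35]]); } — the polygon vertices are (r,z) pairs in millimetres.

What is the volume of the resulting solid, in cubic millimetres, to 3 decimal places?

Volume = 1396.915 mm³

Profile (r,z), 4 vertices: (0.5,28) (3,0.5) (3.5,1.5) (5,35)
edge 0: (0.5,28)→(3,0.5)  cross = 0.5·0.5 − 3·28 = -83.7500; (r_i+r_j)·cross = 3.5·-83.7500 = -293.1250
edge 1: (3,0.5)→(3.5,1.5)  cross = 3·1.5 − 3.5·0.5 = 2.7500; (r_i+r_j)·cross = 6.5·2.7500 = 17.8750
edge 2: (3.5,1.5)→(5,35)  cross = 3.5·35 − 5·1.5 = 115.0000; (r_i+r_j)·cross = 8.5·115.0000 = 977.5000
edge 3: (5,35)→(0.5,28)  cross = 5·28 − 0.5·35 = 122.5000; (r_i+r_j)·cross = 5.5·122.5000 = 673.7500
Σcross = 156.5000 → A = |Σcross|/2 = 78.2500 mm²
Σ(r_i+r_j)·cross = 1376.0000 → first moment M = |Σ|/6 = 229.3333
R_c = M/A = 229.3333/78.2500 = 2.9308 mm
θ = 349° = 6.091199 rad
V = θ·R_c·A = 6.091199·2.9308·78.2500 = 1396.915 mm³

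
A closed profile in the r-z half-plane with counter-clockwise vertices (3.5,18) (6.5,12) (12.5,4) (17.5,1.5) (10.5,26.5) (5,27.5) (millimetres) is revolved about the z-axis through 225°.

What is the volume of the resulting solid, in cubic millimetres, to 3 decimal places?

Profile (r,z), 6 vertices: (3.5,18) (6.5,12) (12.5,4) (17.5,1.5) (10.5,26.5) (5,27.5)
edge 0: (3.5,18)→(6.5,12)  cross = 3.5·12 − 6.5·18 = -75.0000; (r_i+r_j)·cross = 10·-75.0000 = -750.0000
edge 1: (6.5,12)→(12.5,4)  cross = 6.5·4 − 12.5·12 = -124.0000; (r_i+r_j)·cross = 19·-124.0000 = -2356.0000
edge 2: (12.5,4)→(17.5,1.5)  cross = 12.5·1.5 − 17.5·4 = -51.2500; (r_i+r_j)·cross = 30·-51.2500 = -1537.5000
edge 3: (17.5,1.5)→(10.5,26.5)  cross = 17.5·26.5 − 10.5·1.5 = 448.0000; (r_i+r_j)·cross = 28·448.0000 = 12544.0000
edge 4: (10.5,26.5)→(5,27.5)  cross = 10.5·27.5 − 5·26.5 = 156.2500; (r_i+r_j)·cross = 15.5·156.2500 = 2421.8750
edge 5: (5,27.5)→(3.5,18)  cross = 5·18 − 3.5·27.5 = -6.2500; (r_i+r_j)·cross = 8.5·-6.2500 = -53.1250
Σcross = 347.7500 → A = |Σcross|/2 = 173.8750 mm²
Σ(r_i+r_j)·cross = 10269.2500 → first moment M = |Σ|/6 = 1711.5417
R_c = M/A = 1711.5417/173.8750 = 9.8435 mm
θ = 225° = 3.926991 rad
V = θ·R_c·A = 3.926991·9.8435·173.8750 = 6721.208 mm³

Volume = 6721.208 mm³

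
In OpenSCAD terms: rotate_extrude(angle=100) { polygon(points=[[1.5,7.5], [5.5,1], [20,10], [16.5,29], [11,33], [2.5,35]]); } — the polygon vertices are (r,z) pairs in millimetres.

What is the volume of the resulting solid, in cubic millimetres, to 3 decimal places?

Profile (r,z), 6 vertices: (1.5,7.5) (5.5,1) (20,10) (16.5,29) (11,33) (2.5,35)
edge 0: (1.5,7.5)→(5.5,1)  cross = 1.5·1 − 5.5·7.5 = -39.7500; (r_i+r_j)·cross = 7·-39.7500 = -278.2500
edge 1: (5.5,1)→(20,10)  cross = 5.5·10 − 20·1 = 35.0000; (r_i+r_j)·cross = 25.5·35.0000 = 892.5000
edge 2: (20,10)→(16.5,29)  cross = 20·29 − 16.5·10 = 415.0000; (r_i+r_j)·cross = 36.5·415.0000 = 15147.5000
edge 3: (16.5,29)→(11,33)  cross = 16.5·33 − 11·29 = 225.5000; (r_i+r_j)·cross = 27.5·225.5000 = 6201.2500
edge 4: (11,33)→(2.5,35)  cross = 11·35 − 2.5·33 = 302.5000; (r_i+r_j)·cross = 13.5·302.5000 = 4083.7500
edge 5: (2.5,35)→(1.5,7.5)  cross = 2.5·7.5 − 1.5·35 = -33.7500; (r_i+r_j)·cross = 4·-33.7500 = -135.0000
Σcross = 904.5000 → A = |Σcross|/2 = 452.2500 mm²
Σ(r_i+r_j)·cross = 25911.7500 → first moment M = |Σ|/6 = 4318.6250
R_c = M/A = 4318.6250/452.2500 = 9.5492 mm
θ = 100° = 1.745329 rad
V = θ·R_c·A = 1.745329·9.5492·452.2500 = 7537.423 mm³

Volume = 7537.423 mm³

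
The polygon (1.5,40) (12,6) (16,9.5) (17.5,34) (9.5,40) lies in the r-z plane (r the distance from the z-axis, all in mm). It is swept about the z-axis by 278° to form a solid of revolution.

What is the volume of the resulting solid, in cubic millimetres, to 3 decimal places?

Profile (r,z), 5 vertices: (1.5,40) (12,6) (16,9.5) (17.5,34) (9.5,40)
edge 0: (1.5,40)→(12,6)  cross = 1.5·6 − 12·40 = -471.0000; (r_i+r_j)·cross = 13.5·-471.0000 = -6358.5000
edge 1: (12,6)→(16,9.5)  cross = 12·9.5 − 16·6 = 18.0000; (r_i+r_j)·cross = 28·18.0000 = 504.0000
edge 2: (16,9.5)→(17.5,34)  cross = 16·34 − 17.5·9.5 = 377.7500; (r_i+r_j)·cross = 33.5·377.7500 = 12654.6250
edge 3: (17.5,34)→(9.5,40)  cross = 17.5·40 − 9.5·34 = 377.0000; (r_i+r_j)·cross = 27·377.0000 = 10179.0000
edge 4: (9.5,40)→(1.5,40)  cross = 9.5·40 − 1.5·40 = 320.0000; (r_i+r_j)·cross = 11·320.0000 = 3520.0000
Σcross = 621.7500 → A = |Σcross|/2 = 310.8750 mm²
Σ(r_i+r_j)·cross = 20499.1250 → first moment M = |Σ|/6 = 3416.5208
R_c = M/A = 3416.5208/310.8750 = 10.9900 mm
θ = 278° = 4.852015 rad
V = θ·R_c·A = 4.852015·10.9900·310.8750 = 16577.011 mm³

Volume = 16577.011 mm³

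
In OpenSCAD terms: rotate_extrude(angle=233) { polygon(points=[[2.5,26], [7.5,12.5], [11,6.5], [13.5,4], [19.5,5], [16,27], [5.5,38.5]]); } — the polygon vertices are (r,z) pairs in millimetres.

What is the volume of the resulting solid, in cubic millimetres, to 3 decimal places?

Volume = 14625.080 mm³

Profile (r,z), 7 vertices: (2.5,26) (7.5,12.5) (11,6.5) (13.5,4) (19.5,5) (16,27) (5.5,38.5)
edge 0: (2.5,26)→(7.5,12.5)  cross = 2.5·12.5 − 7.5·26 = -163.7500; (r_i+r_j)·cross = 10·-163.7500 = -1637.5000
edge 1: (7.5,12.5)→(11,6.5)  cross = 7.5·6.5 − 11·12.5 = -88.7500; (r_i+r_j)·cross = 18.5·-88.7500 = -1641.8750
edge 2: (11,6.5)→(13.5,4)  cross = 11·4 − 13.5·6.5 = -43.7500; (r_i+r_j)·cross = 24.5·-43.7500 = -1071.8750
edge 3: (13.5,4)→(19.5,5)  cross = 13.5·5 − 19.5·4 = -10.5000; (r_i+r_j)·cross = 33·-10.5000 = -346.5000
edge 4: (19.5,5)→(16,27)  cross = 19.5·27 − 16·5 = 446.5000; (r_i+r_j)·cross = 35.5·446.5000 = 15850.7500
edge 5: (16,27)→(5.5,38.5)  cross = 16·38.5 − 5.5·27 = 467.5000; (r_i+r_j)·cross = 21.5·467.5000 = 10051.2500
edge 6: (5.5,38.5)→(2.5,26)  cross = 5.5·26 − 2.5·38.5 = 46.7500; (r_i+r_j)·cross = 8·46.7500 = 374.0000
Σcross = 654.0000 → A = |Σcross|/2 = 327.0000 mm²
Σ(r_i+r_j)·cross = 21578.2500 → first moment M = |Σ|/6 = 3596.3750
R_c = M/A = 3596.3750/327.0000 = 10.9981 mm
θ = 233° = 4.066617 rad
V = θ·R_c·A = 4.066617·10.9981·327.0000 = 14625.080 mm³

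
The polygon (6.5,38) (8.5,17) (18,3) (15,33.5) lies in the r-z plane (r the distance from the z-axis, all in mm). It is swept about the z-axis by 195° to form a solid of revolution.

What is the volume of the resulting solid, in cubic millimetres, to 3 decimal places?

Volume = 8716.442 mm³

Profile (r,z), 4 vertices: (6.5,38) (8.5,17) (18,3) (15,33.5)
edge 0: (6.5,38)→(8.5,17)  cross = 6.5·17 − 8.5·38 = -212.5000; (r_i+r_j)·cross = 15·-212.5000 = -3187.5000
edge 1: (8.5,17)→(18,3)  cross = 8.5·3 − 18·17 = -280.5000; (r_i+r_j)·cross = 26.5·-280.5000 = -7433.2500
edge 2: (18,3)→(15,33.5)  cross = 18·33.5 − 15·3 = 558.0000; (r_i+r_j)·cross = 33·558.0000 = 18414.0000
edge 3: (15,33.5)→(6.5,38)  cross = 15·38 − 6.5·33.5 = 352.2500; (r_i+r_j)·cross = 21.5·352.2500 = 7573.3750
Σcross = 417.2500 → A = |Σcross|/2 = 208.6250 mm²
Σ(r_i+r_j)·cross = 15366.6250 → first moment M = |Σ|/6 = 2561.1042
R_c = M/A = 2561.1042/208.6250 = 12.2761 mm
θ = 195° = 3.403392 rad
V = θ·R_c·A = 3.403392·12.2761·208.6250 = 8716.442 mm³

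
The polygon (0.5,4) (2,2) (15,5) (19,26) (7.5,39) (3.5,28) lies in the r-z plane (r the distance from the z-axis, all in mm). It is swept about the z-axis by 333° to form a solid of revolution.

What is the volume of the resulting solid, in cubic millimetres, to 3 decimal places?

Volume = 24168.010 mm³

Profile (r,z), 6 vertices: (0.5,4) (2,2) (15,5) (19,26) (7.5,39) (3.5,28)
edge 0: (0.5,4)→(2,2)  cross = 0.5·2 − 2·4 = -7.0000; (r_i+r_j)·cross = 2.5·-7.0000 = -17.5000
edge 1: (2,2)→(15,5)  cross = 2·5 − 15·2 = -20.0000; (r_i+r_j)·cross = 17·-20.0000 = -340.0000
edge 2: (15,5)→(19,26)  cross = 15·26 − 19·5 = 295.0000; (r_i+r_j)·cross = 34·295.0000 = 10030.0000
edge 3: (19,26)→(7.5,39)  cross = 19·39 − 7.5·26 = 546.0000; (r_i+r_j)·cross = 26.5·546.0000 = 14469.0000
edge 4: (7.5,39)→(3.5,28)  cross = 7.5·28 − 3.5·39 = 73.5000; (r_i+r_j)·cross = 11·73.5000 = 808.5000
edge 5: (3.5,28)→(0.5,4)  cross = 3.5·4 − 0.5·28 = 0.0000; (r_i+r_j)·cross = 4·0.0000 = 0.0000
Σcross = 887.5000 → A = |Σcross|/2 = 443.7500 mm²
Σ(r_i+r_j)·cross = 24950.0000 → first moment M = |Σ|/6 = 4158.3333
R_c = M/A = 4158.3333/443.7500 = 9.3709 mm
θ = 333° = 5.811946 rad
V = θ·R_c·A = 5.811946·9.3709·443.7500 = 24168.010 mm³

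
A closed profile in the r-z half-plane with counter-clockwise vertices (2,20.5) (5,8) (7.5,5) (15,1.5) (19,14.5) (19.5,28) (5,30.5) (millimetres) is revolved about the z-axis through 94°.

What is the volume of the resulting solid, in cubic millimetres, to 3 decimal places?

Volume = 6829.481 mm³

Profile (r,z), 7 vertices: (2,20.5) (5,8) (7.5,5) (15,1.5) (19,14.5) (19.5,28) (5,30.5)
edge 0: (2,20.5)→(5,8)  cross = 2·8 − 5·20.5 = -86.5000; (r_i+r_j)·cross = 7·-86.5000 = -605.5000
edge 1: (5,8)→(7.5,5)  cross = 5·5 − 7.5·8 = -35.0000; (r_i+r_j)·cross = 12.5·-35.0000 = -437.5000
edge 2: (7.5,5)→(15,1.5)  cross = 7.5·1.5 − 15·5 = -63.7500; (r_i+r_j)·cross = 22.5·-63.7500 = -1434.3750
edge 3: (15,1.5)→(19,14.5)  cross = 15·14.5 − 19·1.5 = 189.0000; (r_i+r_j)·cross = 34·189.0000 = 6426.0000
edge 4: (19,14.5)→(19.5,28)  cross = 19·28 − 19.5·14.5 = 249.2500; (r_i+r_j)·cross = 38.5·249.2500 = 9596.1250
edge 5: (19.5,28)→(5,30.5)  cross = 19.5·30.5 − 5·28 = 454.7500; (r_i+r_j)·cross = 24.5·454.7500 = 11141.3750
edge 6: (5,30.5)→(2,20.5)  cross = 5·20.5 − 2·30.5 = 41.5000; (r_i+r_j)·cross = 7·41.5000 = 290.5000
Σcross = 749.2500 → A = |Σcross|/2 = 374.6250 mm²
Σ(r_i+r_j)·cross = 24976.6250 → first moment M = |Σ|/6 = 4162.7708
R_c = M/A = 4162.7708/374.6250 = 11.1118 mm
θ = 94° = 1.640609 rad
V = θ·R_c·A = 1.640609·11.1118·374.6250 = 6829.481 mm³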